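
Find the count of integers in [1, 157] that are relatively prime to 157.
156

157 = 157
φ(n) = n × ∏(1 - 1/p) for each prime p dividing n
φ(157) = 157 × (1 - 1/157) = 156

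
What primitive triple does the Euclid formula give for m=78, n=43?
(4235, 6708, 7933)

Euclid's formula: a = m² - n², b = 2mn, c = m² + n²
m = 78, n = 43
a = 78² - 43² = 6084 - 1849 = 4235
b = 2 × 78 × 43 = 6708
c = 78² + 43² = 6084 + 1849 = 7933
Verification: 4235² + 6708² = 17935225 + 44997264 = 62932489 = 7933² ✓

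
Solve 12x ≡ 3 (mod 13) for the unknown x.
x ≡ 10 (mod 13)

gcd(12, 13) = 1, which divides 3, so solutions exist.
Find 12^(-1) mod 13 by the extended Euclidean algorithm:
13 = 1 × 12 + 1  ⟹  1 = (1)·13 + (-1)·12
So (-1)·12 ≡ 1 (mod 13), i.e. 12^(-1) ≡ -1 ≡ 12 (mod 13).
x ≡ 12 × 3 = 36 ≡ 10 (mod 13).
Check: 12 × 10 = 120 ≡ 3 (mod 13).
Unique solution: x ≡ 10 (mod 13)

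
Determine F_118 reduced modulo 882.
449

Matrix identity: Q^n = [[F_(n+1), F_n], [F_n, F_(n-1)]] with Q = [[1,1],[1,0]].
n = 118 = 1110110₂. Square-and-multiply, entries mod 882:
Q^1 = [[1,1],[1,0]]
Q^3 = (Q^1)²·Q = [[3,2],[2,1]]
Q^7 = (Q^3)²·Q = [[21,13],[13,8]]
Q^14 = (Q^7)² = [[610,377],[377,233]]
Q^29 = (Q^14)²·Q = [[314,23],[23,291]]
Q^59 = (Q^29)²·Q = [[144,341],[341,685]]
Q^118 = (Q^59)² = [[307,449],[449,740]]
F_118 mod 882 = Q^118[0][1] = 449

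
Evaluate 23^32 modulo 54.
25

Repeated squaring. Binary of 32 = 100000.
23^1 ≡ 23 (mod 54); 23^2 ≡ 43 (mod 54); 23^4 ≡ 13 (mod 54); 23^8 ≡ 7 (mod 54); 23^16 ≡ 49 (mod 54); 23^32 ≡ 25 (mod 54)
23^32 = 23^32 ≡ 25 (mod 54)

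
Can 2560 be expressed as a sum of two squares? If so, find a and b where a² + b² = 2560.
16² + 48² (a=16, b=48)

Factorization: 2560 = 2^9 × 5
By Fermat: n is sum of two squares iff every prime p ≡ 3 (mod 4) appears to even power.
All primes ≡ 3 (mod 4) appear to even power.
Search a = 0, 1, 2, … for 2560 - a² a perfect square: first hit at a = 16: 2560 - 256 = 2304 = 48².
2560 = 16² + 48² = 256 + 2304 ✓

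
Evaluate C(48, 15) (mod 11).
4

Using Lucas' theorem:
Write n=48 and k=15 in base 11:
n in base 11: [4, 4]
k in base 11: [1, 4]
C(48,15) mod 11 = ∏ C(n_i, k_i) mod 11
Digit binomials (mod 11): C(4,1) = 4; C(4,4) = 1
Product: 4 × 1 = 4 ≡ 4 (mod 11)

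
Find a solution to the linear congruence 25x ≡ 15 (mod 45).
x ≡ 6 (mod 9)

gcd(25, 45) = 5, which divides 15, so solutions exist.
Divide through by 5: 5x ≡ 3 (mod 9).
Find 5^(-1) mod 9 by the extended Euclidean algorithm:
9 = 1 × 5 + 4  ⟹  4 = (1)·9 + (-1)·5
5 = 1 × 4 + 1  ⟹  1 = (-1)·9 + (2)·5
So (2)·5 ≡ 1 (mod 9), i.e. 5^(-1) ≡ 2 (mod 9).
x ≡ 2 × 3 = 6 ≡ 6 (mod 9).
Check: 25 × 6 = 150 ≡ 15 (mod 45).
x ≡ 6 (mod 9), giving 5 solutions mod 45.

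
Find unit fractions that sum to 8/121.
1/16 + 1/277 + 1/178758 + 1/47931455088

Greedy algorithm:
8/121: ceiling(121/8) = 16, use 1/16
7/1936: ceiling(1936/7) = 277, use 1/277
3/536272: ceiling(536272/3) = 178758, use 1/178758
1/47931455088: ceiling(47931455088/1) = 47931455088, use 1/47931455088
Result: 8/121 = 1/16 + 1/277 + 1/178758 + 1/47931455088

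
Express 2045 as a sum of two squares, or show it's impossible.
14² + 43² (a=14, b=43)

Factorization: 2045 = 5 × 409
By Fermat: n is sum of two squares iff every prime p ≡ 3 (mod 4) appears to even power.
All primes ≡ 3 (mod 4) appear to even power.
Search a = 0, 1, 2, … for 2045 - a² a perfect square: first hit at a = 14: 2045 - 196 = 1849 = 43².
2045 = 14² + 43² = 196 + 1849 ✓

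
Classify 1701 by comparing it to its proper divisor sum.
deficient

Proper divisors of 1701: sum = 1 + 3 + 7 + 9 + 21 + 27 + 63 + 81 + 189 + 243 + 567 = 1211
Since 1211 < 1701, 1701 is deficient.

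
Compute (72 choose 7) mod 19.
13

Using Lucas' theorem:
Write n=72 and k=7 in base 19:
n in base 19: [3, 15]
k in base 19: [0, 7]
C(72,7) mod 19 = ∏ C(n_i, k_i) mod 19
Digit binomials (mod 19): C(3,0) = 1; C(15,7) = 6435 ≡ 13
Product: 1 × 13 = 13 ≡ 13 (mod 19)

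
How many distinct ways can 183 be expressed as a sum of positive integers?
896684817527

p(n) counts ways to write n as a sum of positive integers (order ignored).
Euler's pentagonal recurrence: p(k) = p(k-1) + p(k-2) - p(k-5) - p(k-7) + p(k-12) + p(k-15) - ... (offsets j(3j∓1)/2, signs ++--, p(0)=1, p(<0)=0).
DP table for k = 0..182: p(0)=1, p(1)=1, p(2)=2, p(3)=3, p(4)=5, p(5)=7, p(6)=11, p(7)=15, p(8)=22, p(9)=30, p(10)=42, p(11)=56, p(12)=77, p(13)=101, p(14)=135, p(15)=176, p(16)=231, p(17)=297, p(18)=385, p(19)=490, p(20)=627, p(21)=792, p(22)=1002, p(23)=1255, p(24)=1575, p(25)=1958, p(26)=2436, p(27)=3010, p(28)=3718, p(29)=4565, p(30)=5604, p(31)=6842, p(32)=8349, p(33)=10143, p(34)=12310, p(35)=14883, p(36)=17977, p(37)=21637, p(38)=26015, p(39)=31185, p(40)=37338, p(41)=44583, p(42)=53174, p(43)=63261, p(44)=75175, p(45)=89134, p(46)=105558, p(47)=124754, p(48)=147273, p(49)=173525, p(50)=204226, p(51)=239943, p(52)=281589, p(53)=329931, p(54)=386155, p(55)=451276, p(56)=526823, p(57)=614154, p(58)=715220, p(59)=831820, p(60)=966467, p(61)=1121505, p(62)=1300156, p(63)=1505499, p(64)=1741630, p(65)=2012558, p(66)=2323520, p(67)=2679689, p(68)=3087735, p(69)=3554345, p(70)=4087968, p(71)=4697205, p(72)=5392783, p(73)=6185689, p(74)=7089500, p(75)=8118264, p(76)=9289091, p(77)=10619863, p(78)=12132164, p(79)=13848650, p(80)=15796476, p(81)=18004327, p(82)=20506255, p(83)=23338469, p(84)=26543660, p(85)=30167357, p(86)=34262962, p(87)=38887673, p(88)=44108109, p(89)=49995925, p(90)=56634173, p(91)=64112359, p(92)=72533807, p(93)=82010177, p(94)=92669720, p(95)=104651419, p(96)=118114304, p(97)=133230930, p(98)=150198136, p(99)=169229875, p(100)=190569292, p(101)=214481126, p(102)=241265379, p(103)=271248950, p(104)=304801365, p(105)=342325709, p(106)=384276336, p(107)=431149389, p(108)=483502844, p(109)=541946240, p(110)=607163746, p(111)=679903203, p(112)=761002156, p(113)=851376628, p(114)=952050665, p(115)=1064144451, p(116)=1188908248, p(117)=1327710076, p(118)=1482074143, p(119)=1653668665, p(120)=1844349560, p(121)=2056148051, p(122)=2291320912, p(123)=2552338241, p(124)=2841940500, p(125)=3163127352, p(126)=3519222692, p(127)=3913864295, p(128)=4351078600, p(129)=4835271870, p(130)=5371315400, p(131)=5964539504, p(132)=6620830889, p(133)=7346629512, p(134)=8149040695, p(135)=9035836076, p(136)=10015581680, p(137)=11097645016, p(138)=12292341831, p(139)=13610949895, p(140)=15065878135, p(141)=16670689208, p(142)=18440293320, p(143)=20390982757, p(144)=22540654445, p(145)=24908858009, p(146)=27517052599, p(147)=30388671978, p(148)=33549419497, p(149)=37027355200, p(150)=40853235313, p(151)=45060624582, p(152)=49686288421, p(153)=54770336324, p(154)=60356673280, p(155)=66493182097, p(156)=73232243759, p(157)=80630964769, p(158)=88751778802, p(159)=97662728555, p(160)=107438159466, p(161)=118159068427, p(162)=129913904637, p(163)=142798995930, p(164)=156919475295, p(165)=172389800255, p(166)=189334822579, p(167)=207890420102, p(168)=228204732751, p(169)=250438925115, p(170)=274768617130, p(171)=301384802048, p(172)=330495499613, p(173)=362326859895, p(174)=397125074750, p(175)=435157697830, p(176)=476715857290, p(177)=522115831195, p(178)=571701605655, p(179)=625846753120, p(180)=684957390936, p(181)=749474411781, p(182)=819876908323.
Final step: p(183) = p(182) + p(181) - p(178) - p(176) + p(171) + p(168) - p(161) - p(157) + p(148) + p(143) - p(132) - p(126) + p(113) + p(106) - p(91) - p(83) + p(66) + p(57) - p(38) - p(28) + p(7)
= 819876908323 + 749474411781 - 571701605655 - 476715857290 + 301384802048 + 228204732751 - 118159068427 - 80630964769 + 33549419497 + 20390982757 - 6620830889 - 3519222692 + 851376628 + 384276336 - 64112359 - 23338469 + 2323520 + 614154 - 26015 - 3718 + 15
= 896684817527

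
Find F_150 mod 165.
110

Matrix identity: Q^n = [[F_(n+1), F_n], [F_n, F_(n-1)]] with Q = [[1,1],[1,0]].
n = 150 = 10010110₂. Square-and-multiply, entries mod 165:
Q^1 = [[1,1],[1,0]]
Q^2 = (Q^1)² = [[2,1],[1,1]]
Q^4 = (Q^2)² = [[5,3],[3,2]]
Q^9 = (Q^4)²·Q = [[55,34],[34,21]]
Q^18 = (Q^9)² = [[56,109],[109,112]]
Q^37 = (Q^18)²·Q = [[164,2],[2,162]]
Q^75 = (Q^37)²·Q = [[162,5],[5,157]]
Q^150 = (Q^75)² = [[34,110],[110,89]]
F_150 mod 165 = Q^150[0][1] = 110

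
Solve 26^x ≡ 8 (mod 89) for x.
8

Baby-step giant-step with step n = ⌈√89⌉ = 10.
Baby steps 26^j mod 89 (j:value) for j=0..9: 0:1, 1:26, 2:53, 3:43, 4:50, 5:54, 6:69, 7:14, 8:8, 9:30.
h = 8 is already in the table at j=8, so x = 8.
Check: 26^8 ≡ 8 (mod 89).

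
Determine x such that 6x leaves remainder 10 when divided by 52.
x ≡ 19 (mod 26)

gcd(6, 52) = 2, which divides 10, so solutions exist.
Divide through by 2: 3x ≡ 5 (mod 26).
Find 3^(-1) mod 26 by the extended Euclidean algorithm:
26 = 8 × 3 + 2  ⟹  2 = (1)·26 + (-8)·3
3 = 1 × 2 + 1  ⟹  1 = (-1)·26 + (9)·3
So (9)·3 ≡ 1 (mod 26), i.e. 3^(-1) ≡ 9 (mod 26).
x ≡ 9 × 5 = 45 ≡ 19 (mod 26).
Check: 6 × 19 = 114 ≡ 10 (mod 52).
x ≡ 19 (mod 26), giving 2 solutions mod 52.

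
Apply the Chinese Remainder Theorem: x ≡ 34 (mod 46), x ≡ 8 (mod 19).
540

Using Chinese Remainder Theorem:
M = 46 × 19 = 874
M1 = 19, M2 = 46
y1 = 19^(-1) mod 46 = 17
y2 = 46^(-1) mod 19 = 12
x = (34×19×17 + 8×46×12) mod 874 = 540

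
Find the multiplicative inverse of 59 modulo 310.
289

gcd(59, 310) = 1, so the inverse exists.
Extended Euclidean algorithm on (310, 59):
310 = 5 × 59 + 15  ⟹  15 = (1)·310 + (-5)·59
59 = 3 × 15 + 14  ⟹  14 = (-3)·310 + (16)·59
15 = 1 × 14 + 1  ⟹  1 = (4)·310 + (-21)·59
So (-21)·59 ≡ 1 (mod 310), i.e. 59^(-1) ≡ -21 ≡ 289 (mod 310).
Check: 59 × 289 = 17051 ≡ 1 (mod 310)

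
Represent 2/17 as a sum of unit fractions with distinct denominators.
1/9 + 1/153

Greedy algorithm:
2/17: ceiling(17/2) = 9, use 1/9
1/153: ceiling(153/1) = 153, use 1/153
Result: 2/17 = 1/9 + 1/153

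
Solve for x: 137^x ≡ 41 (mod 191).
85

Baby-step giant-step with step n = ⌈√191⌉ = 14.
Baby steps 137^j mod 191 (j:value) for j=0..13: 0:1, 1:137, 2:51, 3:111, 4:118, 5:122, 6:97, 7:110, 8:172, 9:71, 10:177, 11:183, 12:50, 13:165.
Giant-step multiplier: 137^(-14) ≡ 137^(190-14) = 137^176 ≡ 134 (mod 191).
Giant steps γ_i = 41·134^i mod 191: γ_0=41, γ_1=146, γ_2=82, γ_3=101, γ_4=164, γ_5=11, γ_6=137 (in table at j=1).
x = i·n + j = 6·14 + 1 = 85.
Check: 137^85 ≡ 41 (mod 191).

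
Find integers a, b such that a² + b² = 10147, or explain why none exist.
Not possible

Factorization: 10147 = 73 × 139
By Fermat: n is sum of two squares iff every prime p ≡ 3 (mod 4) appears to even power.
Prime(s) ≡ 3 (mod 4) with odd exponent: [(139, 1)]
Therefore 10147 cannot be expressed as a² + b².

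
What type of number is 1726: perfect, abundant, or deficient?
deficient

Proper divisors of 1726: sum = 1 + 2 + 863 = 866
Since 866 < 1726, 1726 is deficient.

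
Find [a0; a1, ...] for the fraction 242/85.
[2; 1, 5, 1, 1, 6]

Euclidean algorithm steps:
242 = 2 × 85 + 72
85 = 1 × 72 + 13
72 = 5 × 13 + 7
13 = 1 × 7 + 6
7 = 1 × 6 + 1
6 = 6 × 1 + 0
Continued fraction: [2; 1, 5, 1, 1, 6]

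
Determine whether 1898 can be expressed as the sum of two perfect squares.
7² + 43² (a=7, b=43)

Factorization: 1898 = 2 × 13 × 73
By Fermat: n is sum of two squares iff every prime p ≡ 3 (mod 4) appears to even power.
All primes ≡ 3 (mod 4) appear to even power.
Search a = 0, 1, 2, … for 1898 - a² a perfect square: first hit at a = 7: 1898 - 49 = 1849 = 43².
1898 = 7² + 43² = 49 + 1849 ✓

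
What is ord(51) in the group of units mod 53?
52

53 is prime, so ord(51) divides φ(53) = 52.
Divisors of 52: 1, 2, 4, 13, 26, 52.
Repeated squaring: 51^1 ≡ 51, 51^2 ≡ 4, 51^4 ≡ 16, 51^8 ≡ 44, 51^16 ≡ 28, 51^32 ≡ 42 (mod 53).
Test 51^d mod 53 for each divisor d in increasing order:
51^1 ≡ 51
51^2 ≡ 4
51^4 ≡ 16
51^13 = 51^8·51^4·51^1 ≡ 23
51^26 = 51^16·51^8·51^2 ≡ 52
51^52 = 51^32·51^16·51^4 ≡ 1  ← first divisor giving 1
The order is 52.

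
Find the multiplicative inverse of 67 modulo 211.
63

gcd(67, 211) = 1, so the inverse exists.
Extended Euclidean algorithm on (211, 67):
211 = 3 × 67 + 10  ⟹  10 = (1)·211 + (-3)·67
67 = 6 × 10 + 7  ⟹  7 = (-6)·211 + (19)·67
10 = 1 × 7 + 3  ⟹  3 = (7)·211 + (-22)·67
7 = 2 × 3 + 1  ⟹  1 = (-20)·211 + (63)·67
So (63)·67 ≡ 1 (mod 211), i.e. 67^(-1) ≡ 63 (mod 211).
Check: 67 × 63 = 4221 ≡ 1 (mod 211)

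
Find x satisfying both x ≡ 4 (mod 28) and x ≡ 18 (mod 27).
396

Using Chinese Remainder Theorem:
M = 28 × 27 = 756
M1 = 27, M2 = 28
y1 = 27^(-1) mod 28 = 27
y2 = 28^(-1) mod 27 = 1
x = (4×27×27 + 18×28×1) mod 756 = 396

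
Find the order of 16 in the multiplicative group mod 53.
13

53 is prime, so ord(16) divides φ(53) = 52.
Divisors of 52: 1, 2, 4, 13, 26, 52.
Repeated squaring: 16^1 ≡ 16, 16^2 ≡ 44, 16^4 ≡ 28, 16^8 ≡ 42, 16^16 ≡ 15, 16^32 ≡ 13 (mod 53).
Test 16^d mod 53 for each divisor d in increasing order:
16^1 ≡ 16
16^2 ≡ 44
16^4 ≡ 28
16^13 = 16^8·16^4·16^1 ≡ 1  ← first divisor giving 1
The order is 13.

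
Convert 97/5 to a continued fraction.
[19; 2, 2]

Euclidean algorithm steps:
97 = 19 × 5 + 2
5 = 2 × 2 + 1
2 = 2 × 1 + 0
Continued fraction: [19; 2, 2]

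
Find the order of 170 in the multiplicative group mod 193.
32

193 is prime, so ord(170) divides φ(193) = 192.
Divisors of 192: 1, 2, 3, 4, 6, 8, 12, 16, 24, 32, 48, 64, 96, 192.
Repeated squaring: 170^1 ≡ 170, 170^2 ≡ 143, 170^4 ≡ 184, 170^8 ≡ 81, 170^16 ≡ 192, 170^32 ≡ 1, 170^64 ≡ 1, 170^128 ≡ 1 (mod 193).
Test 170^d mod 193 for each divisor d in increasing order:
170^1 ≡ 170
170^2 ≡ 143
170^3 = 170^2·170^1 ≡ 185
170^4 ≡ 184
170^6 = 170^4·170^2 ≡ 64
170^8 ≡ 81
170^12 = 170^8·170^4 ≡ 43
170^16 ≡ 192
170^24 = 170^16·170^8 ≡ 112
170^32 ≡ 1  ← first divisor giving 1
The order is 32.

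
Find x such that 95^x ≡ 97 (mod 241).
68

Baby-step giant-step with step n = ⌈√241⌉ = 16.
Baby steps 95^j mod 241 (j:value) for j=0..15: 0:1, 1:95, 2:108, 3:138, 4:96, 5:203, 6:5, 7:234, 8:58, 9:208, 10:239, 11:51, 12:25, 13:206, 14:49, 15:76.
Giant-step multiplier: 95^(-16) ≡ 95^(240-16) = 95^224 ≡ 24 (mod 241).
Giant steps γ_i = 97·24^i mod 241: γ_0=97, γ_1=159, γ_2=201, γ_3=4, γ_4=96 (in table at j=4).
x = i·n + j = 4·16 + 4 = 68.
Check: 95^68 ≡ 97 (mod 241).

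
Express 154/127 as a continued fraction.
[1; 4, 1, 2, 2, 1, 2]

Euclidean algorithm steps:
154 = 1 × 127 + 27
127 = 4 × 27 + 19
27 = 1 × 19 + 8
19 = 2 × 8 + 3
8 = 2 × 3 + 2
3 = 1 × 2 + 1
2 = 2 × 1 + 0
Continued fraction: [1; 4, 1, 2, 2, 1, 2]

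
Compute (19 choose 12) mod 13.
0

Using Lucas' theorem:
Write n=19 and k=12 in base 13:
n in base 13: [1, 6]
k in base 13: [0, 12]
C(19,12) mod 13 = ∏ C(n_i, k_i) mod 13
Digit binomials (mod 13): C(1,0) = 1; C(6,12) = 0 (k_i > n_i)
Product: 1 × 0 = 0 ≡ 0 (mod 13)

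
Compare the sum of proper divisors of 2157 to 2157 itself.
deficient

Proper divisors of 2157: sum = 1 + 3 + 719 = 723
Since 723 < 2157, 2157 is deficient.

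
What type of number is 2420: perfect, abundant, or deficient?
abundant

Proper divisors of 2420: sum = 1 + 2 + 4 + 5 + 10 + 11 + 20 + 22 + ... + 242 + 484 + 605 + 1210 (17 divisors) = 3166
Since 3166 > 2420, 2420 is abundant.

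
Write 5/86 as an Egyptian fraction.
1/18 + 1/387

Greedy algorithm:
5/86: ceiling(86/5) = 18, use 1/18
1/387: ceiling(387/1) = 387, use 1/387
Result: 5/86 = 1/18 + 1/387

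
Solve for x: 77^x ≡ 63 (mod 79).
43

Baby-step giant-step with step n = ⌈√79⌉ = 9.
Baby steps 77^j mod 79 (j:value) for j=0..8: 0:1, 1:77, 2:4, 3:71, 4:16, 5:47, 6:64, 7:30, 8:19.
Giant-step multiplier: 77^(-9) ≡ 77^(78-9) = 77^69 ≡ 27 (mod 79).
Giant steps γ_i = 63·27^i mod 79: γ_0=63, γ_1=42, γ_2=28, γ_3=45, γ_4=30 (in table at j=7).
x = i·n + j = 4·9 + 7 = 43.
Check: 77^43 ≡ 63 (mod 79).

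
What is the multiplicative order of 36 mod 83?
41

83 is prime, so ord(36) divides φ(83) = 82.
Divisors of 82: 1, 2, 41, 82.
Repeated squaring: 36^1 ≡ 36, 36^2 ≡ 51, 36^4 ≡ 28, 36^8 ≡ 37, 36^16 ≡ 41, 36^32 ≡ 21, 36^64 ≡ 26 (mod 83).
Test 36^d mod 83 for each divisor d in increasing order:
36^1 ≡ 36
36^2 ≡ 51
36^41 = 36^32·36^8·36^1 ≡ 1  ← first divisor giving 1
The order is 41.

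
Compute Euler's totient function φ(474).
156

474 = 2 × 3 × 79
φ(n) = n × ∏(1 - 1/p) for each prime p dividing n
φ(474) = 474 × (1 - 1/2) × (1 - 1/3) × (1 - 1/79) = 156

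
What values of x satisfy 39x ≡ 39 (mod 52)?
x ≡ 1 (mod 4)

gcd(39, 52) = 13, which divides 39, so solutions exist.
Divide through by 13: 3x ≡ 3 (mod 4).
Find 3^(-1) mod 4 by the extended Euclidean algorithm:
4 = 1 × 3 + 1  ⟹  1 = (1)·4 + (-1)·3
So (-1)·3 ≡ 1 (mod 4), i.e. 3^(-1) ≡ -1 ≡ 3 (mod 4).
x ≡ 3 × 3 = 9 ≡ 1 (mod 4).
Check: 39 × 1 = 39 ≡ 39 (mod 52).
x ≡ 1 (mod 4), giving 13 solutions mod 52.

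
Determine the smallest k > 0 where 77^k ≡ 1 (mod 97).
32

97 is prime, so ord(77) divides φ(97) = 96.
Divisors of 96: 1, 2, 3, 4, 6, 8, 12, 16, 24, 32, 48, 96.
Repeated squaring: 77^1 ≡ 77, 77^2 ≡ 12, 77^4 ≡ 47, 77^8 ≡ 75, 77^16 ≡ 96, 77^32 ≡ 1, 77^64 ≡ 1 (mod 97).
Test 77^d mod 97 for each divisor d in increasing order:
77^1 ≡ 77
77^2 ≡ 12
77^3 = 77^2·77^1 ≡ 51
77^4 ≡ 47
77^6 = 77^4·77^2 ≡ 79
77^8 ≡ 75
77^12 = 77^8·77^4 ≡ 33
77^16 ≡ 96
77^24 = 77^16·77^8 ≡ 22
77^32 ≡ 1  ← first divisor giving 1
The order is 32.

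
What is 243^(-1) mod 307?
283

gcd(243, 307) = 1, so the inverse exists.
Extended Euclidean algorithm on (307, 243):
307 = 1 × 243 + 64  ⟹  64 = (1)·307 + (-1)·243
243 = 3 × 64 + 51  ⟹  51 = (-3)·307 + (4)·243
64 = 1 × 51 + 13  ⟹  13 = (4)·307 + (-5)·243
51 = 3 × 13 + 12  ⟹  12 = (-15)·307 + (19)·243
13 = 1 × 12 + 1  ⟹  1 = (19)·307 + (-24)·243
So (-24)·243 ≡ 1 (mod 307), i.e. 243^(-1) ≡ -24 ≡ 283 (mod 307).
Check: 243 × 283 = 68769 ≡ 1 (mod 307)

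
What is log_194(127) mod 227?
95

Baby-step giant-step with step n = ⌈√227⌉ = 16.
Baby steps 194^j mod 227 (j:value) for j=0..15: 0:1, 1:194, 2:181, 3:156, 4:73, 5:88, 6:47, 7:38, 8:108, 9:68, 10:26, 11:50, 12:166, 13:197, 14:82, 15:18.
Giant-step multiplier: 194^(-16) ≡ 194^(226-16) = 194^210 ≡ 167 (mod 227).
Giant steps γ_i = 127·167^i mod 227: γ_0=127, γ_1=98, γ_2=22, γ_3=42, γ_4=204, γ_5=18 (in table at j=15).
x = i·n + j = 5·16 + 15 = 95.
Check: 194^95 ≡ 127 (mod 227).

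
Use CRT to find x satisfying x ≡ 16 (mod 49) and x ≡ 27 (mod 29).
114

Using Chinese Remainder Theorem:
M = 49 × 29 = 1421
M1 = 29, M2 = 49
y1 = 29^(-1) mod 49 = 22
y2 = 49^(-1) mod 29 = 16
x = (16×29×22 + 27×49×16) mod 1421 = 114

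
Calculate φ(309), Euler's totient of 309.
204

309 = 3 × 103
φ(n) = n × ∏(1 - 1/p) for each prime p dividing n
φ(309) = 309 × (1 - 1/3) × (1 - 1/103) = 204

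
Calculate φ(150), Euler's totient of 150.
40

150 = 2 × 3 × 5^2
φ(n) = n × ∏(1 - 1/p) for each prime p dividing n
φ(150) = 150 × (1 - 1/2) × (1 - 1/3) × (1 - 1/5) = 40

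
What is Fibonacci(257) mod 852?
541

Matrix identity: Q^n = [[F_(n+1), F_n], [F_n, F_(n-1)]] with Q = [[1,1],[1,0]].
n = 257 = 100000001₂. Square-and-multiply, entries mod 852:
Q^1 = [[1,1],[1,0]]
Q^2 = (Q^1)² = [[2,1],[1,1]]
Q^4 = (Q^2)² = [[5,3],[3,2]]
Q^8 = (Q^4)² = [[34,21],[21,13]]
Q^16 = (Q^8)² = [[745,135],[135,610]]
Q^32 = (Q^16)² = [[706,597],[597,109]]
Q^64 = (Q^32)² = [[289,63],[63,226]]
Q^128 = (Q^64)² = [[586,69],[69,517]]
Q^257 = (Q^128)²·Q = [[820,541],[541,279]]
F_257 mod 852 = Q^257[0][1] = 541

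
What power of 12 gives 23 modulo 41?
28

Baby-step giant-step with step n = ⌈√41⌉ = 7.
Baby steps 12^j mod 41 (j:value) for j=0..6: 0:1, 1:12, 2:21, 3:6, 4:31, 5:3, 6:36.
Giant-step multiplier: 12^(-7) ≡ 12^(40-7) = 12^33 ≡ 28 (mod 41).
Giant steps γ_i = 23·28^i mod 41: γ_0=23, γ_1=29, γ_2=33, γ_3=22, γ_4=1 (in table at j=0).
x = i·n + j = 4·7 + 0 = 28.
Check: 12^28 ≡ 23 (mod 41).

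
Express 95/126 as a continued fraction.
[0; 1, 3, 15, 2]

Euclidean algorithm steps:
95 = 0 × 126 + 95
126 = 1 × 95 + 31
95 = 3 × 31 + 2
31 = 15 × 2 + 1
2 = 2 × 1 + 0
Continued fraction: [0; 1, 3, 15, 2]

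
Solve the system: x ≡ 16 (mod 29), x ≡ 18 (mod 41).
1002

Using Chinese Remainder Theorem:
M = 29 × 41 = 1189
M1 = 41, M2 = 29
y1 = 41^(-1) mod 29 = 17
y2 = 29^(-1) mod 41 = 17
x = (16×41×17 + 18×29×17) mod 1189 = 1002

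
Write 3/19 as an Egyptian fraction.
1/7 + 1/67 + 1/8911

Greedy algorithm:
3/19: ceiling(19/3) = 7, use 1/7
2/133: ceiling(133/2) = 67, use 1/67
1/8911: ceiling(8911/1) = 8911, use 1/8911
Result: 3/19 = 1/7 + 1/67 + 1/8911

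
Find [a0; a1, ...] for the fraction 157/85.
[1; 1, 5, 1, 1, 6]

Euclidean algorithm steps:
157 = 1 × 85 + 72
85 = 1 × 72 + 13
72 = 5 × 13 + 7
13 = 1 × 7 + 6
7 = 1 × 6 + 1
6 = 6 × 1 + 0
Continued fraction: [1; 1, 5, 1, 1, 6]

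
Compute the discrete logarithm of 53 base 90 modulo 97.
22

Baby-step giant-step with step n = ⌈√97⌉ = 10.
Baby steps 90^j mod 97 (j:value) for j=0..9: 0:1, 1:90, 2:49, 3:45, 4:73, 5:71, 6:85, 7:84, 8:91, 9:42.
Giant-step multiplier: 90^(-10) ≡ 90^(96-10) = 90^86 ≡ 32 (mod 97).
Giant steps γ_i = 53·32^i mod 97: γ_0=53, γ_1=47, γ_2=49 (in table at j=2).
x = i·n + j = 2·10 + 2 = 22.
Check: 90^22 ≡ 53 (mod 97).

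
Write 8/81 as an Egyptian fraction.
1/11 + 1/128 + 1/22810 + 1/1300717440

Greedy algorithm:
8/81: ceiling(81/8) = 11, use 1/11
7/891: ceiling(891/7) = 128, use 1/128
5/114048: ceiling(114048/5) = 22810, use 1/22810
1/1300717440: ceiling(1300717440/1) = 1300717440, use 1/1300717440
Result: 8/81 = 1/11 + 1/128 + 1/22810 + 1/1300717440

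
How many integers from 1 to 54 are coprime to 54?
18

54 = 2 × 3^3
φ(n) = n × ∏(1 - 1/p) for each prime p dividing n
φ(54) = 54 × (1 - 1/2) × (1 - 1/3) = 18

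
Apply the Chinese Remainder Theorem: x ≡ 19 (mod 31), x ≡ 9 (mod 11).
174

Using Chinese Remainder Theorem:
M = 31 × 11 = 341
M1 = 11, M2 = 31
y1 = 11^(-1) mod 31 = 17
y2 = 31^(-1) mod 11 = 5
x = (19×11×17 + 9×31×5) mod 341 = 174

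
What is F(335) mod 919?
508

Matrix identity: Q^n = [[F_(n+1), F_n], [F_n, F_(n-1)]] with Q = [[1,1],[1,0]].
n = 335 = 101001111₂. Square-and-multiply, entries mod 919:
Q^1 = [[1,1],[1,0]]
Q^2 = (Q^1)² = [[2,1],[1,1]]
Q^5 = (Q^2)²·Q = [[8,5],[5,3]]
Q^10 = (Q^5)² = [[89,55],[55,34]]
Q^20 = (Q^10)² = [[837,332],[332,505]]
Q^41 = (Q^20)²·Q = [[64,235],[235,748]]
Q^83 = (Q^41)²·Q = [[173,505],[505,587]]
Q^167 = (Q^83)²·Q = [[641,64],[64,577]]
Q^335 = (Q^167)²·Q = [[345,508],[508,756]]
F_335 mod 919 = Q^335[0][1] = 508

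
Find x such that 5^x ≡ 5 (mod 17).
1

Baby-step giant-step with step n = ⌈√17⌉ = 5.
Baby steps 5^j mod 17 (j:value) for j=0..4: 0:1, 1:5, 2:8, 3:6, 4:13.
h = 5 is already in the table at j=1, so x = 1.
Check: 5^1 ≡ 5 (mod 17).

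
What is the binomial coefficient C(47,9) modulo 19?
1

Using Lucas' theorem:
Write n=47 and k=9 in base 19:
n in base 19: [2, 9]
k in base 19: [0, 9]
C(47,9) mod 19 = ∏ C(n_i, k_i) mod 19
Digit binomials (mod 19): C(2,0) = 1; C(9,9) = 1
Product: 1 × 1 = 1 ≡ 1 (mod 19)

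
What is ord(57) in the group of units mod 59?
29

59 is prime, so ord(57) divides φ(59) = 58.
Divisors of 58: 1, 2, 29, 58.
Repeated squaring: 57^1 ≡ 57, 57^2 ≡ 4, 57^4 ≡ 16, 57^8 ≡ 20, 57^16 ≡ 46, 57^32 ≡ 51 (mod 59).
Test 57^d mod 59 for each divisor d in increasing order:
57^1 ≡ 57
57^2 ≡ 4
57^29 = 57^16·57^8·57^4·57^1 ≡ 1  ← first divisor giving 1
The order is 29.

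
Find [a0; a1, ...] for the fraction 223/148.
[1; 1, 1, 36, 2]

Euclidean algorithm steps:
223 = 1 × 148 + 75
148 = 1 × 75 + 73
75 = 1 × 73 + 2
73 = 36 × 2 + 1
2 = 2 × 1 + 0
Continued fraction: [1; 1, 1, 36, 2]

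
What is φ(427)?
360

427 = 7 × 61
φ(n) = n × ∏(1 - 1/p) for each prime p dividing n
φ(427) = 427 × (1 - 1/7) × (1 - 1/61) = 360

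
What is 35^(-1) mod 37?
18

gcd(35, 37) = 1, so the inverse exists.
Extended Euclidean algorithm on (37, 35):
37 = 1 × 35 + 2  ⟹  2 = (1)·37 + (-1)·35
35 = 17 × 2 + 1  ⟹  1 = (-17)·37 + (18)·35
So (18)·35 ≡ 1 (mod 37), i.e. 35^(-1) ≡ 18 (mod 37).
Check: 35 × 18 = 630 ≡ 1 (mod 37)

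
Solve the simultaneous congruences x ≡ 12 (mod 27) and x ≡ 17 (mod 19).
93

Using Chinese Remainder Theorem:
M = 27 × 19 = 513
M1 = 19, M2 = 27
y1 = 19^(-1) mod 27 = 10
y2 = 27^(-1) mod 19 = 12
x = (12×19×10 + 17×27×12) mod 513 = 93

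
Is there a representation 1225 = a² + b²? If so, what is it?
0² + 35² (a=0, b=35)

Factorization: 1225 = 5^2 × 7^2
By Fermat: n is sum of two squares iff every prime p ≡ 3 (mod 4) appears to even power.
All primes ≡ 3 (mod 4) appear to even power.
Search a = 0, 1, 2, … for 1225 - a² a perfect square: first hit at a = 0: 1225 - 0 = 1225 = 35².
1225 = 0² + 35² = 0 + 1225 ✓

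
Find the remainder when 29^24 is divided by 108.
37

Repeated squaring. Binary of 24 = 11000.
29^1 ≡ 29 (mod 108); 29^2 ≡ 85 (mod 108); 29^4 ≡ 97 (mod 108); 29^8 ≡ 13 (mod 108); 29^16 ≡ 61 (mod 108)
29^24 = 29^8 × 29^16 ≡ 37 (mod 108)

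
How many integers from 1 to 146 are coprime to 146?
72

146 = 2 × 73
φ(n) = n × ∏(1 - 1/p) for each prime p dividing n
φ(146) = 146 × (1 - 1/2) × (1 - 1/73) = 72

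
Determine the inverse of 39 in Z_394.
293

gcd(39, 394) = 1, so the inverse exists.
Extended Euclidean algorithm on (394, 39):
394 = 10 × 39 + 4  ⟹  4 = (1)·394 + (-10)·39
39 = 9 × 4 + 3  ⟹  3 = (-9)·394 + (91)·39
4 = 1 × 3 + 1  ⟹  1 = (10)·394 + (-101)·39
So (-101)·39 ≡ 1 (mod 394), i.e. 39^(-1) ≡ -101 ≡ 293 (mod 394).
Check: 39 × 293 = 11427 ≡ 1 (mod 394)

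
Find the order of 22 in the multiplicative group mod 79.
13

79 is prime, so ord(22) divides φ(79) = 78.
Divisors of 78: 1, 2, 3, 6, 13, 26, 39, 78.
Repeated squaring: 22^1 ≡ 22, 22^2 ≡ 10, 22^4 ≡ 21, 22^8 ≡ 46, 22^16 ≡ 62, 22^32 ≡ 52, 22^64 ≡ 18 (mod 79).
Test 22^d mod 79 for each divisor d in increasing order:
22^1 ≡ 22
22^2 ≡ 10
22^3 = 22^2·22^1 ≡ 62
22^6 = 22^4·22^2 ≡ 52
22^13 = 22^8·22^4·22^1 ≡ 1  ← first divisor giving 1
The order is 13.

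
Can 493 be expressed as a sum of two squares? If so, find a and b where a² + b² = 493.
3² + 22² (a=3, b=22)

Factorization: 493 = 17 × 29
By Fermat: n is sum of two squares iff every prime p ≡ 3 (mod 4) appears to even power.
All primes ≡ 3 (mod 4) appear to even power.
Search a = 0, 1, 2, … for 493 - a² a perfect square: first hit at a = 3: 493 - 9 = 484 = 22².
493 = 3² + 22² = 9 + 484 ✓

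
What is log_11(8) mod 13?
9

Baby-step giant-step with step n = ⌈√13⌉ = 4.
Baby steps 11^j mod 13 (j:value) for j=0..3: 0:1, 1:11, 2:4, 3:5.
Giant-step multiplier: 11^(-4) ≡ 11^(12-4) = 11^8 ≡ 9 (mod 13).
Giant steps γ_i = 8·9^i mod 13: γ_0=8, γ_1=7, γ_2=11 (in table at j=1).
x = i·n + j = 2·4 + 1 = 9.
Check: 11^9 ≡ 8 (mod 13).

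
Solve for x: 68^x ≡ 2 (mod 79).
62

Baby-step giant-step with step n = ⌈√79⌉ = 9.
Baby steps 68^j mod 79 (j:value) for j=0..8: 0:1, 1:68, 2:42, 3:12, 4:26, 5:30, 6:65, 7:75, 8:44.
Giant-step multiplier: 68^(-9) ≡ 68^(78-9) = 68^69 ≡ 71 (mod 79).
Giant steps γ_i = 2·71^i mod 79: γ_0=2, γ_1=63, γ_2=49, γ_3=3, γ_4=55, γ_5=34, γ_6=44 (in table at j=8).
x = i·n + j = 6·9 + 8 = 62.
Check: 68^62 ≡ 2 (mod 79).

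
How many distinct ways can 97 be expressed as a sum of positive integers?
133230930

p(n) counts ways to write n as a sum of positive integers (order ignored).
Euler's pentagonal recurrence: p(k) = p(k-1) + p(k-2) - p(k-5) - p(k-7) + p(k-12) + p(k-15) - ... (offsets j(3j∓1)/2, signs ++--, p(0)=1, p(<0)=0).
DP table for k = 0..96: p(0)=1, p(1)=1, p(2)=2, p(3)=3, p(4)=5, p(5)=7, p(6)=11, p(7)=15, p(8)=22, p(9)=30, p(10)=42, p(11)=56, p(12)=77, p(13)=101, p(14)=135, p(15)=176, p(16)=231, p(17)=297, p(18)=385, p(19)=490, p(20)=627, p(21)=792, p(22)=1002, p(23)=1255, p(24)=1575, p(25)=1958, p(26)=2436, p(27)=3010, p(28)=3718, p(29)=4565, p(30)=5604, p(31)=6842, p(32)=8349, p(33)=10143, p(34)=12310, p(35)=14883, p(36)=17977, p(37)=21637, p(38)=26015, p(39)=31185, p(40)=37338, p(41)=44583, p(42)=53174, p(43)=63261, p(44)=75175, p(45)=89134, p(46)=105558, p(47)=124754, p(48)=147273, p(49)=173525, p(50)=204226, p(51)=239943, p(52)=281589, p(53)=329931, p(54)=386155, p(55)=451276, p(56)=526823, p(57)=614154, p(58)=715220, p(59)=831820, p(60)=966467, p(61)=1121505, p(62)=1300156, p(63)=1505499, p(64)=1741630, p(65)=2012558, p(66)=2323520, p(67)=2679689, p(68)=3087735, p(69)=3554345, p(70)=4087968, p(71)=4697205, p(72)=5392783, p(73)=6185689, p(74)=7089500, p(75)=8118264, p(76)=9289091, p(77)=10619863, p(78)=12132164, p(79)=13848650, p(80)=15796476, p(81)=18004327, p(82)=20506255, p(83)=23338469, p(84)=26543660, p(85)=30167357, p(86)=34262962, p(87)=38887673, p(88)=44108109, p(89)=49995925, p(90)=56634173, p(91)=64112359, p(92)=72533807, p(93)=82010177, p(94)=92669720, p(95)=104651419, p(96)=118114304.
Final step: p(97) = p(96) + p(95) - p(92) - p(90) + p(85) + p(82) - p(75) - p(71) + p(62) + p(57) - p(46) - p(40) + p(27) + p(20) - p(5)
= 118114304 + 104651419 - 72533807 - 56634173 + 30167357 + 20506255 - 8118264 - 4697205 + 1300156 + 614154 - 105558 - 37338 + 3010 + 627 - 7
= 133230930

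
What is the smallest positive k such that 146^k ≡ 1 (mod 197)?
98

197 is prime, so ord(146) divides φ(197) = 196.
Divisors of 196: 1, 2, 4, 7, 14, 28, 49, 98, 196.
Repeated squaring: 146^1 ≡ 146, 146^2 ≡ 40, 146^4 ≡ 24, 146^8 ≡ 182, 146^16 ≡ 28, 146^32 ≡ 193, 146^64 ≡ 16, 146^128 ≡ 59 (mod 197).
Test 146^d mod 197 for each divisor d in increasing order:
146^1 ≡ 146
146^2 ≡ 40
146^4 ≡ 24
146^7 = 146^4·146^2·146^1 ≡ 93
146^14 = 146^8·146^4·146^2 ≡ 178
146^28 = 146^16·146^8·146^4 ≡ 164
146^49 = 146^32·146^16·146^1 ≡ 196
146^98 = 146^64·146^32·146^2 ≡ 1  ← first divisor giving 1
The order is 98.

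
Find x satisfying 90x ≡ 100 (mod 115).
x ≡ 19 (mod 23)

gcd(90, 115) = 5, which divides 100, so solutions exist.
Divide through by 5: 18x ≡ 20 (mod 23).
Find 18^(-1) mod 23 by the extended Euclidean algorithm:
23 = 1 × 18 + 5  ⟹  5 = (1)·23 + (-1)·18
18 = 3 × 5 + 3  ⟹  3 = (-3)·23 + (4)·18
5 = 1 × 3 + 2  ⟹  2 = (4)·23 + (-5)·18
3 = 1 × 2 + 1  ⟹  1 = (-7)·23 + (9)·18
So (9)·18 ≡ 1 (mod 23), i.e. 18^(-1) ≡ 9 (mod 23).
x ≡ 9 × 20 = 180 ≡ 19 (mod 23).
Check: 90 × 19 = 1710 ≡ 100 (mod 115).
x ≡ 19 (mod 23), giving 5 solutions mod 115.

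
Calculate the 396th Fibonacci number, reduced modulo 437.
190

Matrix identity: Q^n = [[F_(n+1), F_n], [F_n, F_(n-1)]] with Q = [[1,1],[1,0]].
n = 396 = 110001100₂. Square-and-multiply, entries mod 437:
Q^1 = [[1,1],[1,0]]
Q^3 = (Q^1)²·Q = [[3,2],[2,1]]
Q^6 = (Q^3)² = [[13,8],[8,5]]
Q^12 = (Q^6)² = [[233,144],[144,89]]
Q^24 = (Q^12)² = [[298,46],[46,252]]
Q^49 = (Q^24)²·Q = [[415,24],[24,391]]
Q^99 = (Q^49)²·Q = [[302,186],[186,116]]
Q^198 = (Q^99)² = [[381,399],[399,419]]
Q^396 = (Q^198)² = [[210,190],[190,20]]
F_396 mod 437 = Q^396[0][1] = 190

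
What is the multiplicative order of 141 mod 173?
172

173 is prime, so ord(141) divides φ(173) = 172.
Divisors of 172: 1, 2, 4, 43, 86, 172.
Repeated squaring: 141^1 ≡ 141, 141^2 ≡ 159, 141^4 ≡ 23, 141^8 ≡ 10, 141^16 ≡ 100, 141^32 ≡ 139, 141^64 ≡ 118, 141^128 ≡ 84 (mod 173).
Test 141^d mod 173 for each divisor d in increasing order:
141^1 ≡ 141
141^2 ≡ 159
141^4 ≡ 23
141^43 = 141^32·141^8·141^2·141^1 ≡ 93
141^86 = 141^64·141^16·141^4·141^2 ≡ 172
141^172 = 141^128·141^32·141^8·141^4 ≡ 1  ← first divisor giving 1
The order is 172.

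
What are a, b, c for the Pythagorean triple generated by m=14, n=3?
(187, 84, 205)

Euclid's formula: a = m² - n², b = 2mn, c = m² + n²
m = 14, n = 3
a = 14² - 3² = 196 - 9 = 187
b = 2 × 14 × 3 = 84
c = 14² + 3² = 196 + 9 = 205
Verification: 187² + 84² = 34969 + 7056 = 42025 = 205² ✓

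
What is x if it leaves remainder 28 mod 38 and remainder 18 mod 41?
674

Using Chinese Remainder Theorem:
M = 38 × 41 = 1558
M1 = 41, M2 = 38
y1 = 41^(-1) mod 38 = 13
y2 = 38^(-1) mod 41 = 27
x = (28×41×13 + 18×38×27) mod 1558 = 674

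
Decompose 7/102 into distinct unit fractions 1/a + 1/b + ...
1/15 + 1/510

Greedy algorithm:
7/102: ceiling(102/7) = 15, use 1/15
1/510: ceiling(510/1) = 510, use 1/510
Result: 7/102 = 1/15 + 1/510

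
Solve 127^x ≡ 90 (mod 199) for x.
114

Baby-step giant-step with step n = ⌈√199⌉ = 15.
Baby steps 127^j mod 199 (j:value) for j=0..14: 0:1, 1:127, 2:10, 3:76, 4:100, 5:163, 6:5, 7:38, 8:50, 9:181, 10:102, 11:19, 12:25, 13:190, 14:51.
Giant-step multiplier: 127^(-15) ≡ 127^(198-15) = 127^183 ≡ 42 (mod 199).
Giant steps γ_i = 90·42^i mod 199: γ_0=90, γ_1=198, γ_2=157, γ_3=27, γ_4=139, γ_5=67, γ_6=28, γ_7=181 (in table at j=9).
x = i·n + j = 7·15 + 9 = 114.
Check: 127^114 ≡ 90 (mod 199).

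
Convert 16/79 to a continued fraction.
[0; 4, 1, 15]

Euclidean algorithm steps:
16 = 0 × 79 + 16
79 = 4 × 16 + 15
16 = 1 × 15 + 1
15 = 15 × 1 + 0
Continued fraction: [0; 4, 1, 15]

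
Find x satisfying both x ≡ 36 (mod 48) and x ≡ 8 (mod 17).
756

Using Chinese Remainder Theorem:
M = 48 × 17 = 816
M1 = 17, M2 = 48
y1 = 17^(-1) mod 48 = 17
y2 = 48^(-1) mod 17 = 11
x = (36×17×17 + 8×48×11) mod 816 = 756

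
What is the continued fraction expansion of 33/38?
[0; 1, 6, 1, 1, 2]

Euclidean algorithm steps:
33 = 0 × 38 + 33
38 = 1 × 33 + 5
33 = 6 × 5 + 3
5 = 1 × 3 + 2
3 = 1 × 2 + 1
2 = 2 × 1 + 0
Continued fraction: [0; 1, 6, 1, 1, 2]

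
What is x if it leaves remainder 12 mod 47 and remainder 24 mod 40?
1704

Using Chinese Remainder Theorem:
M = 47 × 40 = 1880
M1 = 40, M2 = 47
y1 = 40^(-1) mod 47 = 20
y2 = 47^(-1) mod 40 = 23
x = (12×40×20 + 24×47×23) mod 1880 = 1704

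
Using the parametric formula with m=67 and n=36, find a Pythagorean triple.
(3193, 4824, 5785)

Euclid's formula: a = m² - n², b = 2mn, c = m² + n²
m = 67, n = 36
a = 67² - 36² = 4489 - 1296 = 3193
b = 2 × 67 × 36 = 4824
c = 67² + 36² = 4489 + 1296 = 5785
Verification: 3193² + 4824² = 10195249 + 23270976 = 33466225 = 5785² ✓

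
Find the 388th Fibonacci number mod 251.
140

Matrix identity: Q^n = [[F_(n+1), F_n], [F_n, F_(n-1)]] with Q = [[1,1],[1,0]].
n = 388 = 110000100₂. Square-and-multiply, entries mod 251:
Q^1 = [[1,1],[1,0]]
Q^3 = (Q^1)²·Q = [[3,2],[2,1]]
Q^6 = (Q^3)² = [[13,8],[8,5]]
Q^12 = (Q^6)² = [[233,144],[144,89]]
Q^24 = (Q^12)² = [[227,184],[184,43]]
Q^48 = (Q^24)² = [[45,233],[233,63]]
Q^97 = (Q^48)²·Q = [[154,90],[90,64]]
Q^194 = (Q^97)² = [[190,42],[42,148]]
Q^388 = (Q^194)² = [[214,140],[140,74]]
F_388 mod 251 = Q^388[0][1] = 140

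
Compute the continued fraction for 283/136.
[2; 12, 2, 1, 3]

Euclidean algorithm steps:
283 = 2 × 136 + 11
136 = 12 × 11 + 4
11 = 2 × 4 + 3
4 = 1 × 3 + 1
3 = 3 × 1 + 0
Continued fraction: [2; 12, 2, 1, 3]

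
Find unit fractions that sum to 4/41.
1/11 + 1/151 + 1/34051 + 1/2318907151

Greedy algorithm:
4/41: ceiling(41/4) = 11, use 1/11
3/451: ceiling(451/3) = 151, use 1/151
2/68101: ceiling(68101/2) = 34051, use 1/34051
1/2318907151: ceiling(2318907151/1) = 2318907151, use 1/2318907151
Result: 4/41 = 1/11 + 1/151 + 1/34051 + 1/2318907151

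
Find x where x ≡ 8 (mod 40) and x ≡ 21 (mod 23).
688

Using Chinese Remainder Theorem:
M = 40 × 23 = 920
M1 = 23, M2 = 40
y1 = 23^(-1) mod 40 = 7
y2 = 40^(-1) mod 23 = 19
x = (8×23×7 + 21×40×19) mod 920 = 688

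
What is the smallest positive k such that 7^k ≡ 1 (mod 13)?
12

13 is prime, so ord(7) divides φ(13) = 12.
Divisors of 12: 1, 2, 3, 4, 6, 12.
Repeated squaring: 7^1 ≡ 7, 7^2 ≡ 10, 7^4 ≡ 9, 7^8 ≡ 3 (mod 13).
Test 7^d mod 13 for each divisor d in increasing order:
7^1 ≡ 7
7^2 ≡ 10
7^3 = 7^2·7^1 ≡ 5
7^4 ≡ 9
7^6 = 7^4·7^2 ≡ 12
7^12 = 7^8·7^4 ≡ 1  ← first divisor giving 1
The order is 12.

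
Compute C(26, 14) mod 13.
0

Using Lucas' theorem:
Write n=26 and k=14 in base 13:
n in base 13: [2, 0]
k in base 13: [1, 1]
C(26,14) mod 13 = ∏ C(n_i, k_i) mod 13
Digit binomials (mod 13): C(2,1) = 2; C(0,1) = 0 (k_i > n_i)
Product: 2 × 0 = 0 ≡ 0 (mod 13)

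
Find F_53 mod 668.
97

Matrix identity: Q^n = [[F_(n+1), F_n], [F_n, F_(n-1)]] with Q = [[1,1],[1,0]].
n = 53 = 110101₂. Square-and-multiply, entries mod 668:
Q^1 = [[1,1],[1,0]]
Q^3 = (Q^1)²·Q = [[3,2],[2,1]]
Q^6 = (Q^3)² = [[13,8],[8,5]]
Q^13 = (Q^6)²·Q = [[377,233],[233,144]]
Q^26 = (Q^13)² = [[26,485],[485,209]]
Q^53 = (Q^26)²·Q = [[512,97],[97,415]]
F_53 mod 668 = Q^53[0][1] = 97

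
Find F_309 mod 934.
68

Matrix identity: Q^n = [[F_(n+1), F_n], [F_n, F_(n-1)]] with Q = [[1,1],[1,0]].
n = 309 = 100110101₂. Square-and-multiply, entries mod 934:
Q^1 = [[1,1],[1,0]]
Q^2 = (Q^1)² = [[2,1],[1,1]]
Q^4 = (Q^2)² = [[5,3],[3,2]]
Q^9 = (Q^4)²·Q = [[55,34],[34,21]]
Q^19 = (Q^9)²·Q = [[227,445],[445,716]]
Q^38 = (Q^19)² = [[176,269],[269,841]]
Q^77 = (Q^38)²·Q = [[508,597],[597,845]]
Q^154 = (Q^77)² = [[835,765],[765,70]]
Q^309 = (Q^154)²·Q = [[299,68],[68,231]]
F_309 mod 934 = Q^309[0][1] = 68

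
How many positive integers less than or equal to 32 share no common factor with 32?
16

32 = 2^5
φ(n) = n × ∏(1 - 1/p) for each prime p dividing n
φ(32) = 32 × (1 - 1/2) = 16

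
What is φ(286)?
120

286 = 2 × 11 × 13
φ(n) = n × ∏(1 - 1/p) for each prime p dividing n
φ(286) = 286 × (1 - 1/2) × (1 - 1/11) × (1 - 1/13) = 120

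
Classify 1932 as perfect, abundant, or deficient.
abundant

Proper divisors of 1932: sum = 1 + 2 + 3 + 4 + 6 + 7 + 12 + 14 + ... + 322 + 483 + 644 + 966 (23 divisors) = 3444
Since 3444 > 1932, 1932 is abundant.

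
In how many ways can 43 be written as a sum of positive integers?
63261

p(n) counts ways to write n as a sum of positive integers (order ignored).
Euler's pentagonal recurrence: p(k) = p(k-1) + p(k-2) - p(k-5) - p(k-7) + p(k-12) + p(k-15) - ... (offsets j(3j∓1)/2, signs ++--, p(0)=1, p(<0)=0).
DP table for k = 0..42: p(0)=1, p(1)=1, p(2)=2, p(3)=3, p(4)=5, p(5)=7, p(6)=11, p(7)=15, p(8)=22, p(9)=30, p(10)=42, p(11)=56, p(12)=77, p(13)=101, p(14)=135, p(15)=176, p(16)=231, p(17)=297, p(18)=385, p(19)=490, p(20)=627, p(21)=792, p(22)=1002, p(23)=1255, p(24)=1575, p(25)=1958, p(26)=2436, p(27)=3010, p(28)=3718, p(29)=4565, p(30)=5604, p(31)=6842, p(32)=8349, p(33)=10143, p(34)=12310, p(35)=14883, p(36)=17977, p(37)=21637, p(38)=26015, p(39)=31185, p(40)=37338, p(41)=44583, p(42)=53174.
Final step: p(43) = p(42) + p(41) - p(38) - p(36) + p(31) + p(28) - p(21) - p(17) + p(8) + p(3)
= 53174 + 44583 - 26015 - 17977 + 6842 + 3718 - 792 - 297 + 22 + 3
= 63261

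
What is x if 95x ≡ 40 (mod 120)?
x ≡ 8 (mod 24)

gcd(95, 120) = 5, which divides 40, so solutions exist.
Divide through by 5: 19x ≡ 8 (mod 24).
Find 19^(-1) mod 24 by the extended Euclidean algorithm:
24 = 1 × 19 + 5  ⟹  5 = (1)·24 + (-1)·19
19 = 3 × 5 + 4  ⟹  4 = (-3)·24 + (4)·19
5 = 1 × 4 + 1  ⟹  1 = (4)·24 + (-5)·19
So (-5)·19 ≡ 1 (mod 24), i.e. 19^(-1) ≡ -5 ≡ 19 (mod 24).
x ≡ 19 × 8 = 152 ≡ 8 (mod 24).
Check: 95 × 8 = 760 ≡ 40 (mod 120).
x ≡ 8 (mod 24), giving 5 solutions mod 120.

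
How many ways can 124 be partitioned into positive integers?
2841940500

p(n) counts ways to write n as a sum of positive integers (order ignored).
Euler's pentagonal recurrence: p(k) = p(k-1) + p(k-2) - p(k-5) - p(k-7) + p(k-12) + p(k-15) - ... (offsets j(3j∓1)/2, signs ++--, p(0)=1, p(<0)=0).
DP table for k = 0..123: p(0)=1, p(1)=1, p(2)=2, p(3)=3, p(4)=5, p(5)=7, p(6)=11, p(7)=15, p(8)=22, p(9)=30, p(10)=42, p(11)=56, p(12)=77, p(13)=101, p(14)=135, p(15)=176, p(16)=231, p(17)=297, p(18)=385, p(19)=490, p(20)=627, p(21)=792, p(22)=1002, p(23)=1255, p(24)=1575, p(25)=1958, p(26)=2436, p(27)=3010, p(28)=3718, p(29)=4565, p(30)=5604, p(31)=6842, p(32)=8349, p(33)=10143, p(34)=12310, p(35)=14883, p(36)=17977, p(37)=21637, p(38)=26015, p(39)=31185, p(40)=37338, p(41)=44583, p(42)=53174, p(43)=63261, p(44)=75175, p(45)=89134, p(46)=105558, p(47)=124754, p(48)=147273, p(49)=173525, p(50)=204226, p(51)=239943, p(52)=281589, p(53)=329931, p(54)=386155, p(55)=451276, p(56)=526823, p(57)=614154, p(58)=715220, p(59)=831820, p(60)=966467, p(61)=1121505, p(62)=1300156, p(63)=1505499, p(64)=1741630, p(65)=2012558, p(66)=2323520, p(67)=2679689, p(68)=3087735, p(69)=3554345, p(70)=4087968, p(71)=4697205, p(72)=5392783, p(73)=6185689, p(74)=7089500, p(75)=8118264, p(76)=9289091, p(77)=10619863, p(78)=12132164, p(79)=13848650, p(80)=15796476, p(81)=18004327, p(82)=20506255, p(83)=23338469, p(84)=26543660, p(85)=30167357, p(86)=34262962, p(87)=38887673, p(88)=44108109, p(89)=49995925, p(90)=56634173, p(91)=64112359, p(92)=72533807, p(93)=82010177, p(94)=92669720, p(95)=104651419, p(96)=118114304, p(97)=133230930, p(98)=150198136, p(99)=169229875, p(100)=190569292, p(101)=214481126, p(102)=241265379, p(103)=271248950, p(104)=304801365, p(105)=342325709, p(106)=384276336, p(107)=431149389, p(108)=483502844, p(109)=541946240, p(110)=607163746, p(111)=679903203, p(112)=761002156, p(113)=851376628, p(114)=952050665, p(115)=1064144451, p(116)=1188908248, p(117)=1327710076, p(118)=1482074143, p(119)=1653668665, p(120)=1844349560, p(121)=2056148051, p(122)=2291320912, p(123)=2552338241.
Final step: p(124) = p(123) + p(122) - p(119) - p(117) + p(112) + p(109) - p(102) - p(98) + p(89) + p(84) - p(73) - p(67) + p(54) + p(47) - p(32) - p(24) + p(7)
= 2552338241 + 2291320912 - 1653668665 - 1327710076 + 761002156 + 541946240 - 241265379 - 150198136 + 49995925 + 26543660 - 6185689 - 2679689 + 386155 + 124754 - 8349 - 1575 + 15
= 2841940500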